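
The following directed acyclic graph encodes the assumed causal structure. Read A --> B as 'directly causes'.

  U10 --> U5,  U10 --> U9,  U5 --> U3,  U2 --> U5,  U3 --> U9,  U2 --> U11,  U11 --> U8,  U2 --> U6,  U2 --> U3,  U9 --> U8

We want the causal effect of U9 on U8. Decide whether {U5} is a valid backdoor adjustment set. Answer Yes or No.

No

Backdoor paths from U9 to U8 (paths whose first edge points into U9):
  P1: U9 <- U10 -> U5 <- U2 -> U11 -> U8
  P2: U9 <- U10 -> U5 -> U3 <- U2 -> U11 -> U8
  P3: U9 <- U3 <- U2 -> U11 -> U8
  P4: U9 <- U3 <- U5 <- U2 -> U11 -> U8
Condition 1 (no descendant of U9 in the set): holds — descendants of U9 are {U8}; none are in {U5}.
Condition 2 (every backdoor path blocked by {U5}):
  P1: open — collider(s) U5 are conditioned on (or have a conditioned descendant) and no non-collider on the path is in the set.
  P2: blocked at chain node U5 ∈ conditioning set.
  P3: open — no interior node is in the conditioning set.
  P4: blocked at chain node U5 ∈ conditioning set.
{U5} does not satisfy the backdoor criterion.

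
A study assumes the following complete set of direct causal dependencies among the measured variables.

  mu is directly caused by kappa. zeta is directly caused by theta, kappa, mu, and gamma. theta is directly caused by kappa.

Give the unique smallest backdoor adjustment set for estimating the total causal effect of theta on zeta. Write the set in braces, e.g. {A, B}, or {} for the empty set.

Variables eligible for adjustment (non-descendants of theta, excluding theta and zeta): {gamma, kappa, mu}.
Backdoor paths from theta to zeta:
  P1: theta <- kappa -> mu -> zeta
  P2: theta <- kappa -> zeta
The empty set is not sufficient: P1 (theta <- kappa -> mu -> zeta) has no collider blocking it and no conditioned non-collider, so it is open.
Try {kappa}:
  P1: blocked at fork node kappa ∈ conditioning set.
  P2: blocked at fork node kappa ∈ conditioning set.
{kappa} contains no descendant of theta and blocks every backdoor path.
No other singleton works — e.g. {gamma} leaves P1 open — so {kappa} is the unique smallest valid adjustment set.

{kappa}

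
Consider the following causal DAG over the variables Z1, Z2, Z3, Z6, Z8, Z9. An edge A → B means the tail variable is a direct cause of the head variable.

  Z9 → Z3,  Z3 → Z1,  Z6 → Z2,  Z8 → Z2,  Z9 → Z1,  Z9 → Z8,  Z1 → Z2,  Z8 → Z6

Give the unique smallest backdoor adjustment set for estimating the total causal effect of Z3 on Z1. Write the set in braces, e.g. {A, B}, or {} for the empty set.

{Z9}

Variables eligible for adjustment (non-descendants of Z3, excluding Z3 and Z1): {Z6, Z8, Z9}.
Backdoor paths from Z3 to Z1:
  P1: Z3 <- Z9 -> Z8 -> Z6 -> Z2 <- Z1
  P2: Z3 <- Z9 -> Z8 -> Z2 <- Z1
  P3: Z3 <- Z9 -> Z1
The empty set is not sufficient: P3 (Z3 <- Z9 -> Z1) has no collider blocking it and no conditioned non-collider, so it is open.
Try {Z9}:
  P1: blocked at fork node Z9 ∈ conditioning set.
  P2: blocked at fork node Z9 ∈ conditioning set.
  P3: blocked at fork node Z9 ∈ conditioning set.
{Z9} contains no descendant of Z3 and blocks every backdoor path.
No other singleton works — e.g. {Z8} leaves P3 open — so {Z9} is the unique smallest valid adjustment set.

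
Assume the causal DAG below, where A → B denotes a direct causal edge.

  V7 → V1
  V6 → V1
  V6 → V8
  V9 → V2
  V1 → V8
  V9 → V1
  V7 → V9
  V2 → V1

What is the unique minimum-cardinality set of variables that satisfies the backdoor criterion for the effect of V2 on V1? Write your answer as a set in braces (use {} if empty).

Variables eligible for adjustment (non-descendants of V2, excluding V2 and V1): {V6, V7, V9}.
Backdoor paths from V2 to V1:
  P1: V2 <- V9 <- V7 -> V1
  P2: V2 <- V9 -> V1
The empty set is not sufficient: P1 (V2 <- V9 <- V7 -> V1) has no collider blocking it and no conditioned non-collider, so it is open.
Try {V9}:
  P1: blocked at chain node V9 ∈ conditioning set.
  P2: blocked at fork node V9 ∈ conditioning set.
{V9} contains no descendant of V2 and blocks every backdoor path.
No other singleton works — e.g. {V6} leaves P1 open — so {V9} is the unique smallest valid adjustment set.

{V9}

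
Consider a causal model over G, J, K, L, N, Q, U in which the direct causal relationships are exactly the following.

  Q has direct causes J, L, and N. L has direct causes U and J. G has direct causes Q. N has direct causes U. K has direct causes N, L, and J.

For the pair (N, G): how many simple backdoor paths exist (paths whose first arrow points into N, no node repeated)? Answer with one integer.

A backdoor path from N to G is any simple undirected path whose first edge points into N (i.e. leaves N via a parent).
Parents of N: {U}.
Enumerating:
  P1: N <- U -> L <- J -> Q -> G
  P2: N <- U -> L -> K <- J -> Q -> G
  P3: N <- U -> L -> Q -> G
That exhausts the simple backdoor paths. Count: 3.

3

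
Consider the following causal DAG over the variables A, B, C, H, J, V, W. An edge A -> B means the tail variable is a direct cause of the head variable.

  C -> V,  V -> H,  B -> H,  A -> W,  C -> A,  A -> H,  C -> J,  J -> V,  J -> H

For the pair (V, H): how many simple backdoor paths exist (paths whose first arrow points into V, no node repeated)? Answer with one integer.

4

A backdoor path from V to H is any simple undirected path whose first edge points into V (i.e. leaves V via a parent).
Parents of V: {C, J}.
Enumerating:
  P1: V <- C -> J -> H
  P2: V <- C -> A -> H
  P3: V <- J <- C -> A -> H
  P4: V <- J -> H
That exhausts the simple backdoor paths. Count: 4.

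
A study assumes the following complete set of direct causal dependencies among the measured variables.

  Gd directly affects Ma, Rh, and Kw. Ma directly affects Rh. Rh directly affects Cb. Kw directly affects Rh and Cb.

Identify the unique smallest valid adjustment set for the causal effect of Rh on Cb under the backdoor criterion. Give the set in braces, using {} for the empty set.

{Kw}

Variables eligible for adjustment (non-descendants of Rh, excluding Rh and Cb): {Gd, Kw, Ma}.
Backdoor paths from Rh to Cb:
  P1: Rh <- Gd -> Kw -> Cb
  P2: Rh <- Ma <- Gd -> Kw -> Cb
  P3: Rh <- Kw -> Cb
The empty set is not sufficient: P1 (Rh <- Gd -> Kw -> Cb) has no collider blocking it and no conditioned non-collider, so it is open.
Try {Kw}:
  P1: blocked at chain node Kw ∈ conditioning set.
  P2: blocked at chain node Kw ∈ conditioning set.
  P3: blocked at fork node Kw ∈ conditioning set.
{Kw} contains no descendant of Rh and blocks every backdoor path.
No other singleton works — e.g. {Gd} leaves P3 open — so {Kw} is the unique smallest valid adjustment set.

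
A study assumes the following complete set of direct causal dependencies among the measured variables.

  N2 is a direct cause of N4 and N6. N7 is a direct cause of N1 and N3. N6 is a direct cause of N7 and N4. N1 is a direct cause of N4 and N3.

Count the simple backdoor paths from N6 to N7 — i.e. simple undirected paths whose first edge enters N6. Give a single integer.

A backdoor path from N6 to N7 is any simple undirected path whose first edge points into N6 (i.e. leaves N6 via a parent).
Parents of N6: {N2}.
Enumerating:
  P1: N6 <- N2 -> N4 <- N1 <- N7
  P2: N6 <- N2 -> N4 <- N1 -> N3 <- N7
That exhausts the simple backdoor paths. Count: 2.

2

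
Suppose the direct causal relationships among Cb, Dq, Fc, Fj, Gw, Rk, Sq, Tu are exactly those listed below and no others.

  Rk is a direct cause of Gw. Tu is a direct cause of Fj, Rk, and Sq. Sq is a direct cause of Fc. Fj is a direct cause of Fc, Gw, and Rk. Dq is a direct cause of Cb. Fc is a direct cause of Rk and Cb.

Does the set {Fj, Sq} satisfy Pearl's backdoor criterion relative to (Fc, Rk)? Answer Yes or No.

Yes

Backdoor paths from Fc to Rk (paths whose first edge points into Fc):
  P1: Fc <- Sq <- Tu -> Fj -> Rk
  P2: Fc <- Sq <- Tu -> Fj -> Gw <- Rk
  P3: Fc <- Sq <- Tu -> Rk
  P4: Fc <- Fj <- Tu -> Rk
  P5: Fc <- Fj -> Rk
  P6: Fc <- Fj -> Gw <- Rk
Condition 1 (no descendant of Fc in the set): holds — descendants of Fc are {Cb, Gw, Rk}; none are in {Fj, Sq}.
Condition 2 (every backdoor path blocked by {Fj, Sq}):
  P1: blocked at chain node Sq ∈ conditioning set.
  P2: blocked at chain node Sq ∈ conditioning set.
  P3: blocked at chain node Sq ∈ conditioning set.
  P4: blocked at chain node Fj ∈ conditioning set.
  P5: blocked at fork node Fj ∈ conditioning set.
  P6: blocked at fork node Fj ∈ conditioning set.
{Fj, Sq} satisfies the backdoor criterion.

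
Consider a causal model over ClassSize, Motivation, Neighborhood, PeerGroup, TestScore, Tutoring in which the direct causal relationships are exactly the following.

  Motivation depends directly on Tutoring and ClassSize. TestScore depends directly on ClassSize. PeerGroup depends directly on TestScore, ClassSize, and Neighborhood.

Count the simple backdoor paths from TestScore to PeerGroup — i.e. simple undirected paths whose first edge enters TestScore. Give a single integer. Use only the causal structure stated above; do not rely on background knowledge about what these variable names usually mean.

1

A backdoor path from TestScore to PeerGroup is any simple undirected path whose first edge points into TestScore (i.e. leaves TestScore via a parent).
Parents of TestScore: {ClassSize}.
Enumerating:
  P1: TestScore <- ClassSize -> PeerGroup
That exhausts the simple backdoor paths. Count: 1.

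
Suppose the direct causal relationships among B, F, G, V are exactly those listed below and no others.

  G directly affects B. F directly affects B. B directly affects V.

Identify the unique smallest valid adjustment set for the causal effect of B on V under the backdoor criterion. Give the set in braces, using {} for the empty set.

{}

Variables eligible for adjustment (non-descendants of B, excluding B and V): {F, G}.
Backdoor paths from B to V:
  (none)
With no backdoor paths the empty set already satisfies the criterion, and it is trivially minimal.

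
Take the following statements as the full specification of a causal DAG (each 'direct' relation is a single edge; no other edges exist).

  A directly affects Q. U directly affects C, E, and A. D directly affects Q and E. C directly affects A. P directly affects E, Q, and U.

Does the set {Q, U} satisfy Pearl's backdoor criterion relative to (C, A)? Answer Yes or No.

Backdoor paths from C to A (paths whose first edge points into C):
  P1: C <- U <- P -> E <- D -> Q <- A
  P2: C <- U <- P -> Q <- A
  P3: C <- U -> E <- D -> Q <- A
  P4: C <- U -> E <- P -> Q <- A
  P5: C <- U -> A
Condition 1 (no descendant of C in the set): FAILS — Q is a descendant of C.
Condition 2 (every backdoor path blocked by {Q, U}):
  P1: blocked at chain node U ∈ conditioning set.
  P2: blocked at chain node U ∈ conditioning set.
  P3: blocked at fork node U ∈ conditioning set.
  P4: blocked at fork node U ∈ conditioning set.
  P5: blocked at fork node U ∈ conditioning set.
{Q, U} does not satisfy the backdoor criterion.

No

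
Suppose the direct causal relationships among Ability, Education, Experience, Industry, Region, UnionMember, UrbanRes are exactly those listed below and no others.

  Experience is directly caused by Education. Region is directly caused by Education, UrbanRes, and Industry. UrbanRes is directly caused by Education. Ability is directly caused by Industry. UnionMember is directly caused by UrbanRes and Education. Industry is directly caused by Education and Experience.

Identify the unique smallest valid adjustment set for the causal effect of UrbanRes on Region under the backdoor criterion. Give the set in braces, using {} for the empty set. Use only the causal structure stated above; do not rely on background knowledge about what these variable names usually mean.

Variables eligible for adjustment (non-descendants of UrbanRes, excluding UrbanRes and Region): {Ability, Education, Experience, Industry}.
Backdoor paths from UrbanRes to Region:
  P1: UrbanRes <- Education -> Experience -> Industry -> Region
  P2: UrbanRes <- Education -> Industry -> Region
  P3: UrbanRes <- Education -> Region
The empty set is not sufficient: P1 (UrbanRes <- Education -> Experience -> Industry -> Region) has no collider blocking it and no conditioned non-collider, so it is open.
Try {Education}:
  P1: blocked at fork node Education ∈ conditioning set.
  P2: blocked at fork node Education ∈ conditioning set.
  P3: blocked at fork node Education ∈ conditioning set.
{Education} contains no descendant of UrbanRes and blocks every backdoor path.
No other singleton works — e.g. {Experience} leaves P2 open — so {Education} is the unique smallest valid adjustment set.

{Education}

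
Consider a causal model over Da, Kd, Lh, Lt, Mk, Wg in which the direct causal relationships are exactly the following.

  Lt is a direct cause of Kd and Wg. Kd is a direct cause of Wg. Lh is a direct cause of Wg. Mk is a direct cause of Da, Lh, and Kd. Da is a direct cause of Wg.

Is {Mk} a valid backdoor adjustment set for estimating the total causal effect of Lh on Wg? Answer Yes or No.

Backdoor paths from Lh to Wg (paths whose first edge points into Lh):
  P1: Lh <- Mk -> Da -> Wg
  P2: Lh <- Mk -> Kd <- Lt -> Wg
  P3: Lh <- Mk -> Kd -> Wg
Condition 1 (no descendant of Lh in the set): holds — descendants of Lh are {Wg}; none are in {Mk}.
Condition 2 (every backdoor path blocked by {Mk}):
  P1: blocked at fork node Mk ∈ conditioning set.
  P2: blocked at fork node Mk ∈ conditioning set.
  P3: blocked at fork node Mk ∈ conditioning set.
{Mk} satisfies the backdoor criterion.

Yes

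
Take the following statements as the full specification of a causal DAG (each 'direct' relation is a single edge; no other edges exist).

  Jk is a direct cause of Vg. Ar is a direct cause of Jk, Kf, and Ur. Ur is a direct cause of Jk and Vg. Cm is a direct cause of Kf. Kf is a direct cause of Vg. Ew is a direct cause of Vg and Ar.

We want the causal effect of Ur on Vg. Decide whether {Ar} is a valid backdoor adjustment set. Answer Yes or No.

Yes

Backdoor paths from Ur to Vg (paths whose first edge points into Ur):
  P1: Ur <- Ar <- Ew -> Vg
  P2: Ur <- Ar -> Jk -> Vg
  P3: Ur <- Ar -> Kf -> Vg
Condition 1 (no descendant of Ur in the set): holds — descendants of Ur are {Jk, Vg}; none are in {Ar}.
Condition 2 (every backdoor path blocked by {Ar}):
  P1: blocked at chain node Ar ∈ conditioning set.
  P2: blocked at fork node Ar ∈ conditioning set.
  P3: blocked at fork node Ar ∈ conditioning set.
{Ar} satisfies the backdoor criterion.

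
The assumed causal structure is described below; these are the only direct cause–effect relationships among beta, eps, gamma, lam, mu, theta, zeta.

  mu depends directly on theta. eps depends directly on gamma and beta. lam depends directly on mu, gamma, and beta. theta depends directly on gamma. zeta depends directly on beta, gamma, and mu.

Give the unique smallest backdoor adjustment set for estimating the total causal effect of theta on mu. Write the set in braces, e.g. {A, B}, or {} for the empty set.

Variables eligible for adjustment (non-descendants of theta, excluding theta and mu): {beta, eps, gamma}.
Backdoor paths from theta to mu:
  P1: theta <- gamma -> lam <- beta -> zeta <- mu
  P2: theta <- gamma -> lam <- mu
  P3: theta <- gamma -> eps <- beta -> lam <- mu
  P4: theta <- gamma -> eps <- beta -> zeta <- mu
  P5: theta <- gamma -> zeta <- beta -> lam <- mu
  P6: theta <- gamma -> zeta <- mu
Each backdoor path contains an unconditioned collider, so every path is already blocked with the empty conditioning set:
  P1: blocked at collider lam (neither it nor any descendant is in the conditioning set).
  P2: blocked at collider lam (neither it nor any descendant is in the conditioning set).
  P3: blocked at collider eps (neither it nor any descendant is in the conditioning set).
  P4: blocked at collider eps (neither it nor any descendant is in the conditioning set).
  P5: blocked at collider zeta (neither it nor any descendant is in the conditioning set).
  P6: blocked at collider zeta (neither it nor any descendant is in the conditioning set).
The empty set is therefore the unique smallest valid set.

{}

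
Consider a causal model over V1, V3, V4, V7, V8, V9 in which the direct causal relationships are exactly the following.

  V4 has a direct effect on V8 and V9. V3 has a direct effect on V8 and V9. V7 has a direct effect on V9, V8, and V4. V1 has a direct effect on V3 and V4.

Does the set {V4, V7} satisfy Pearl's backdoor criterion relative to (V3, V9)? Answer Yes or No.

Backdoor paths from V3 to V9 (paths whose first edge points into V3):
  P1: V3 <- V1 -> V4 <- V7 -> V9
  P2: V3 <- V1 -> V4 -> V9
  P3: V3 <- V1 -> V4 -> V8 <- V7 -> V9
Condition 1 (no descendant of V3 in the set): holds — descendants of V3 are {V8, V9}; none are in {V4, V7}.
Condition 2 (every backdoor path blocked by {V4, V7}):
  P1: blocked at fork node V7 ∈ conditioning set.
  P2: blocked at chain node V4 ∈ conditioning set.
  P3: blocked at chain node V4 ∈ conditioning set.
{V4, V7} satisfies the backdoor criterion.

Yes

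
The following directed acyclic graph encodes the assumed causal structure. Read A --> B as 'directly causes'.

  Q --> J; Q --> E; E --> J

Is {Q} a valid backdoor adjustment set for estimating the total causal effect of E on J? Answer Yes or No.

Backdoor paths from E to J (paths whose first edge points into E):
  P1: E <- Q -> J
Condition 1 (no descendant of E in the set): holds — descendants of E are {J}; none are in {Q}.
Condition 2 (every backdoor path blocked by {Q}):
  P1: blocked at fork node Q ∈ conditioning set.
{Q} satisfies the backdoor criterion.

Yes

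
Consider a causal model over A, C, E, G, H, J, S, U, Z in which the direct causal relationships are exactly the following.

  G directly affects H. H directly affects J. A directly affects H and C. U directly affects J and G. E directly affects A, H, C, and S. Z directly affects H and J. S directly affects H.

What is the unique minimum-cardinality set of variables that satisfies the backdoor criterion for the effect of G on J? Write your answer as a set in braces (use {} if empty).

{U}

Variables eligible for adjustment (non-descendants of G, excluding G and J): {A, C, E, S, U, Z}.
Backdoor paths from G to J:
  P1: G <- U -> J
The empty set is not sufficient: P1 (G <- U -> J) has no collider blocking it and no conditioned non-collider, so it is open.
Try {U}:
  P1: blocked at fork node U ∈ conditioning set.
{U} contains no descendant of G and blocks every backdoor path.
No other singleton works — e.g. {Z} leaves P1 open — so {U} is the unique smallest valid adjustment set.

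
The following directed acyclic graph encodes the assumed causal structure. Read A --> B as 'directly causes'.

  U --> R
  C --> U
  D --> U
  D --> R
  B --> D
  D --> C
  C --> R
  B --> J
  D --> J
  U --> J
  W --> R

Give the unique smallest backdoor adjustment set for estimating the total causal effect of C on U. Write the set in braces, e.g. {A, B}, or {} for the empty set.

Variables eligible for adjustment (non-descendants of C, excluding C and U): {B, D, W}.
Backdoor paths from C to U:
  P1: C <- D <- B -> J <- U
  P2: C <- D -> U
  P3: C <- D -> J <- U
  P4: C <- D -> R <- U
The empty set is not sufficient: P2 (C <- D -> U) has no collider blocking it and no conditioned non-collider, so it is open.
Try {D}:
  P1: blocked at chain node D ∈ conditioning set.
  P2: blocked at fork node D ∈ conditioning set.
  P3: blocked at fork node D ∈ conditioning set.
  P4: blocked at fork node D ∈ conditioning set.
{D} contains no descendant of C and blocks every backdoor path.
No other singleton works — e.g. {W} leaves P2 open — so {D} is the unique smallest valid adjustment set.

{D}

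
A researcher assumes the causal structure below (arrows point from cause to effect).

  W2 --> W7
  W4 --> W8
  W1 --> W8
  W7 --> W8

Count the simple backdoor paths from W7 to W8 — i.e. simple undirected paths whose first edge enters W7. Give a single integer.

A backdoor path from W7 to W8 is any simple undirected path whose first edge points into W7 (i.e. leaves W7 via a parent).
Parents of W7: {W2}.
No simple path from any parent of W7 reaches W8 without revisiting W7, so there are no backdoor paths.

0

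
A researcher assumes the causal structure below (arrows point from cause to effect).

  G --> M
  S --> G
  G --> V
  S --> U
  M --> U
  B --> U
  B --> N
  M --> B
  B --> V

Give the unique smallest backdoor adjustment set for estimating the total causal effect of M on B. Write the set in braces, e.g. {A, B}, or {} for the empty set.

{}

Variables eligible for adjustment (non-descendants of M, excluding M and B): {G, S}.
Backdoor paths from M to B:
  P1: M <- G <- S -> U <- B
  P2: M <- G -> V <- B
Each backdoor path contains an unconditioned collider, so every path is already blocked with the empty conditioning set:
  P1: blocked at collider U (neither it nor any descendant is in the conditioning set).
  P2: blocked at collider V (neither it nor any descendant is in the conditioning set).
The empty set is therefore the unique smallest valid set.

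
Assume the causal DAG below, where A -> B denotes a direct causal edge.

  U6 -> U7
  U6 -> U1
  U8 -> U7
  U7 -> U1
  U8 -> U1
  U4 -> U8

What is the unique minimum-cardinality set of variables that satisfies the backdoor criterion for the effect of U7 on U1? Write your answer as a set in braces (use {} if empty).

Variables eligible for adjustment (non-descendants of U7, excluding U7 and U1): {U4, U6, U8}.
Backdoor paths from U7 to U1:
  P1: U7 <- U8 -> U1
  P2: U7 <- U6 -> U1
The empty set is not sufficient: P1 (U7 <- U8 -> U1) has no collider blocking it and no conditioned non-collider, so it is open.
Try {U6, U8}:
  P1: blocked at fork node U8 ∈ conditioning set.
  P2: blocked at fork node U6 ∈ conditioning set.
{U6, U8} contains no descendant of U7 and blocks every backdoor path.
Every element of {U6, U8} is needed (dropping U6 leaves P2 open; dropping U8 leaves P1 open), so no proper subset is valid.
Among all size-2 subsets of the eligible variables, only {U6, U8} blocks every backdoor path, so it is the unique smallest valid adjustment set.

{U6, U8}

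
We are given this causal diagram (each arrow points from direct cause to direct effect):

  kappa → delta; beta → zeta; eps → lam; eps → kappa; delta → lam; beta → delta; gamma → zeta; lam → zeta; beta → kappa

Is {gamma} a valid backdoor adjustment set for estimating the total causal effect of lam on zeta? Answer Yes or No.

Backdoor paths from lam to zeta (paths whose first edge points into lam):
  P1: lam <- eps -> kappa <- beta -> zeta
  P2: lam <- eps -> kappa -> delta <- beta -> zeta
  P3: lam <- delta <- beta -> zeta
  P4: lam <- delta <- kappa <- beta -> zeta
Condition 1 (no descendant of lam in the set): holds — descendants of lam are {zeta}; none are in {gamma}.
Condition 2 (every backdoor path blocked by {gamma}):
  P1: blocked at collider kappa (neither it nor any descendant is in the conditioning set).
  P2: blocked at collider delta (neither it nor any descendant is in the conditioning set).
  P3: open — no interior node is in the conditioning set.
  P4: open — no interior node is in the conditioning set.
{gamma} does not satisfy the backdoor criterion.

No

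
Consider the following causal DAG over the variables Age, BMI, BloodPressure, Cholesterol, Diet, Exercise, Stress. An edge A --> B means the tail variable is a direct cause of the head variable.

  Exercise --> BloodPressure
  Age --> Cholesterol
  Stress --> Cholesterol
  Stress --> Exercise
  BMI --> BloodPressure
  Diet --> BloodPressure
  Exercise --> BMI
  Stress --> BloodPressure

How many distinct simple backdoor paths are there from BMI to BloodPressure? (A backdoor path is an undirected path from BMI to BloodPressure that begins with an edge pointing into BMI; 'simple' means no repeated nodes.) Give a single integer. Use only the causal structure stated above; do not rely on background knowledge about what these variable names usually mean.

A backdoor path from BMI to BloodPressure is any simple undirected path whose first edge points into BMI (i.e. leaves BMI via a parent).
Parents of BMI: {Exercise}.
Enumerating:
  P1: BMI <- Exercise <- Stress -> BloodPressure
  P2: BMI <- Exercise -> BloodPressure
That exhausts the simple backdoor paths. Count: 2.

2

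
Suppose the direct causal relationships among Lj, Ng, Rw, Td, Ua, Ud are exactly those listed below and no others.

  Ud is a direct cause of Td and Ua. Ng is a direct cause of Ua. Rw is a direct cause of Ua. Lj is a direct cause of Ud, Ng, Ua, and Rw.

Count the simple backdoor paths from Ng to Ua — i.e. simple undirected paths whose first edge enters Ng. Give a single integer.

A backdoor path from Ng to Ua is any simple undirected path whose first edge points into Ng (i.e. leaves Ng via a parent).
Parents of Ng: {Lj}.
Enumerating:
  P1: Ng <- Lj -> Ud -> Ua
  P2: Ng <- Lj -> Rw -> Ua
  P3: Ng <- Lj -> Ua
That exhausts the simple backdoor paths. Count: 3.

3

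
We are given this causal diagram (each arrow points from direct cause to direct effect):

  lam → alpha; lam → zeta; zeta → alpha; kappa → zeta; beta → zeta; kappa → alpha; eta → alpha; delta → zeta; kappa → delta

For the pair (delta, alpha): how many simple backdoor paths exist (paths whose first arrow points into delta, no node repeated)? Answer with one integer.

3

A backdoor path from delta to alpha is any simple undirected path whose first edge points into delta (i.e. leaves delta via a parent).
Parents of delta: {kappa}.
Enumerating:
  P1: delta <- kappa -> zeta <- lam -> alpha
  P2: delta <- kappa -> zeta -> alpha
  P3: delta <- kappa -> alpha
That exhausts the simple backdoor paths. Count: 3.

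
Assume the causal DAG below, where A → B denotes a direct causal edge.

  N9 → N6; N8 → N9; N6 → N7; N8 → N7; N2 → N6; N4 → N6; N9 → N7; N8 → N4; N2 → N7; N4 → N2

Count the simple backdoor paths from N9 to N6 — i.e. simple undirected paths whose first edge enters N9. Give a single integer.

6

A backdoor path from N9 to N6 is any simple undirected path whose first edge points into N9 (i.e. leaves N9 via a parent).
Parents of N9: {N8}.
Enumerating:
  P1: N9 <- N8 -> N4 -> N2 -> N6
  P2: N9 <- N8 -> N4 -> N2 -> N7 <- N6
  P3: N9 <- N8 -> N4 -> N6
  P4: N9 <- N8 -> N7 <- N2 <- N4 -> N6
  P5: N9 <- N8 -> N7 <- N2 -> N6
  P6: N9 <- N8 -> N7 <- N6
That exhausts the simple backdoor paths. Count: 6.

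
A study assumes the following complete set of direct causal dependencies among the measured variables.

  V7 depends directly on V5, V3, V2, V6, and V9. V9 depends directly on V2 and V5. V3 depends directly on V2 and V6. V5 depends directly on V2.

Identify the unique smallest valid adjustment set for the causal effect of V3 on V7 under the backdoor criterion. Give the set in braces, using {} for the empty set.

Variables eligible for adjustment (non-descendants of V3, excluding V3 and V7): {V2, V5, V6, V9}.
Backdoor paths from V3 to V7:
  P1: V3 <- V6 -> V7
  P2: V3 <- V2 -> V5 -> V9 -> V7
  P3: V3 <- V2 -> V5 -> V7
  P4: V3 <- V2 -> V9 <- V5 -> V7
  P5: V3 <- V2 -> V9 -> V7
  P6: V3 <- V2 -> V7
The empty set is not sufficient: P1 (V3 <- V6 -> V7) has no collider blocking it and no conditioned non-collider, so it is open.
Try {V2, V6}:
  P1: blocked at fork node V6 ∈ conditioning set.
  P2: blocked at fork node V2 ∈ conditioning set.
  P3: blocked at fork node V2 ∈ conditioning set.
  P4: blocked at fork node V2 ∈ conditioning set.
  P5: blocked at fork node V2 ∈ conditioning set.
  P6: blocked at fork node V2 ∈ conditioning set.
{V2, V6} contains no descendant of V3 and blocks every backdoor path.
Every element of {V2, V6} is needed (dropping V2 leaves P2 open; dropping V6 leaves P1 open), so no proper subset is valid.
Among all size-2 subsets of the eligible variables, only {V2, V6} blocks every backdoor path, so it is the unique smallest valid adjustment set.

{V2, V6}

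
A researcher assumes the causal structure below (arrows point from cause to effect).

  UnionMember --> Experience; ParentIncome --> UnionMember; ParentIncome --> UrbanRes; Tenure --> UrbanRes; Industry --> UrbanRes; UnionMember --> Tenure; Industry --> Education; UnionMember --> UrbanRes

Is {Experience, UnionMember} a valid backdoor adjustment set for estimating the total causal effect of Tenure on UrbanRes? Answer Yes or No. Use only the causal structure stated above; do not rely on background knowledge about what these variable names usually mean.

Backdoor paths from Tenure to UrbanRes (paths whose first edge points into Tenure):
  P1: Tenure <- UnionMember <- ParentIncome -> UrbanRes
  P2: Tenure <- UnionMember -> UrbanRes
Condition 1 (no descendant of Tenure in the set): holds — descendants of Tenure are {UrbanRes}; none are in {Experience, UnionMember}.
Condition 2 (every backdoor path blocked by {Experience, UnionMember}):
  P1: blocked at chain node UnionMember ∈ conditioning set.
  P2: blocked at fork node UnionMember ∈ conditioning set.
{Experience, UnionMember} satisfies the backdoor criterion.

Yes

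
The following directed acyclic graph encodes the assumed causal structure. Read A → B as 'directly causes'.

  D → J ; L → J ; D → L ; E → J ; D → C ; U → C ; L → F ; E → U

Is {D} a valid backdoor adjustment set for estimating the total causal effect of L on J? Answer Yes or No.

Yes

Backdoor paths from L to J (paths whose first edge points into L):
  P1: L <- D -> J
  P2: L <- D -> C <- U <- E -> J
Condition 1 (no descendant of L in the set): holds — descendants of L are {F, J}; none are in {D}.
Condition 2 (every backdoor path blocked by {D}):
  P1: blocked at fork node D ∈ conditioning set.
  P2: blocked at fork node D ∈ conditioning set.
{D} satisfies the backdoor criterion.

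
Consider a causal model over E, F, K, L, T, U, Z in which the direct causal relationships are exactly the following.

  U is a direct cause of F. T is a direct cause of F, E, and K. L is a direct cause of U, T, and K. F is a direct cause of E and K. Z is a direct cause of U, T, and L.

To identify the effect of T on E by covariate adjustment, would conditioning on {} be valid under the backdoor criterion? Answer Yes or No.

Backdoor paths from T to E (paths whose first edge points into T):
  P1: T <- Z -> L -> U -> F -> E
  P2: T <- Z -> L -> K <- F -> E
  P3: T <- Z -> U <- L -> K <- F -> E
  P4: T <- Z -> U -> F -> E
  P5: T <- L <- Z -> U -> F -> E
  P6: T <- L -> U -> F -> E
  P7: T <- L -> K <- F -> E
Condition 1 (no descendant of T in the set): holds — descendants of T are {E, F, K}; none are in {}.
Condition 2 (every backdoor path blocked by {}):
  P1: open — no interior node is in the conditioning set.
  P2: blocked at collider K (neither it nor any descendant is in the conditioning set).
  P3: blocked at collider U (neither it nor any descendant is in the conditioning set).
  P4: open — no interior node is in the conditioning set.
  P5: open — no interior node is in the conditioning set.
  P6: open — no interior node is in the conditioning set.
  P7: blocked at collider K (neither it nor any descendant is in the conditioning set).
{} does not satisfy the backdoor criterion.

No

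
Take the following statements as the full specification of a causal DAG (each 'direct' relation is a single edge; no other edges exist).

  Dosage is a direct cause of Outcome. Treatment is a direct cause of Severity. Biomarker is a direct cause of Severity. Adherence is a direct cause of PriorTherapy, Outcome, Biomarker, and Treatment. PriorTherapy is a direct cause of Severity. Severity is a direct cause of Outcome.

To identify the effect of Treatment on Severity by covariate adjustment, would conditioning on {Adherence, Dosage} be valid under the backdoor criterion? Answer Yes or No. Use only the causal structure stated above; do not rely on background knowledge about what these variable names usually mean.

Yes

Backdoor paths from Treatment to Severity (paths whose first edge points into Treatment):
  P1: Treatment <- Adherence -> PriorTherapy -> Severity
  P2: Treatment <- Adherence -> Biomarker -> Severity
  P3: Treatment <- Adherence -> Outcome <- Severity
Condition 1 (no descendant of Treatment in the set): holds — descendants of Treatment are {Outcome, Severity}; none are in {Adherence, Dosage}.
Condition 2 (every backdoor path blocked by {Adherence, Dosage}):
  P1: blocked at fork node Adherence ∈ conditioning set.
  P2: blocked at fork node Adherence ∈ conditioning set.
  P3: blocked at fork node Adherence ∈ conditioning set.
{Adherence, Dosage} satisfies the backdoor criterion.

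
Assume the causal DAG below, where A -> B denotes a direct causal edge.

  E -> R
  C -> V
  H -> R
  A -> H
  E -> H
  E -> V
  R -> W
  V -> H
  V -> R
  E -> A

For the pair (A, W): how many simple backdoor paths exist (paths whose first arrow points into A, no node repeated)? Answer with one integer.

A backdoor path from A to W is any simple undirected path whose first edge points into A (i.e. leaves A via a parent).
Parents of A: {E}.
Enumerating:
  P1: A <- E -> V -> H -> R -> W
  P2: A <- E -> V -> R -> W
  P3: A <- E -> H <- V -> R -> W
  P4: A <- E -> H -> R -> W
  P5: A <- E -> R -> W
That exhausts the simple backdoor paths. Count: 5.

5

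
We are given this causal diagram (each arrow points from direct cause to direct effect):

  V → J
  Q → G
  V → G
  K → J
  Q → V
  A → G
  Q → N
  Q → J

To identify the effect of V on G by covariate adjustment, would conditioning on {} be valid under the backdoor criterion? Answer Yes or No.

No

Backdoor paths from V to G (paths whose first edge points into V):
  P1: V <- Q -> G
Condition 1 (no descendant of V in the set): holds — descendants of V are {G, J}; none are in {}.
Condition 2 (every backdoor path blocked by {}):
  P1: open — no interior node is in the conditioning set.
{} does not satisfy the backdoor criterion.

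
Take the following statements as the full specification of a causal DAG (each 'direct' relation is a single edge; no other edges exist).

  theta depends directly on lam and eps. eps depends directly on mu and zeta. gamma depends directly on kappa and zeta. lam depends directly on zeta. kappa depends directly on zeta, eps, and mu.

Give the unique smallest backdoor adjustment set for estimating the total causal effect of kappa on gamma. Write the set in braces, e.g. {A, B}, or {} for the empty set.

Variables eligible for adjustment (non-descendants of kappa, excluding kappa and gamma): {eps, lam, mu, theta, zeta}.
Backdoor paths from kappa to gamma:
  P1: kappa <- zeta -> gamma
  P2: kappa <- mu -> eps <- zeta -> gamma
  P3: kappa <- mu -> eps -> theta <- lam <- zeta -> gamma
  P4: kappa <- eps <- zeta -> gamma
  P5: kappa <- eps -> theta <- lam <- zeta -> gamma
The empty set is not sufficient: P1 (kappa <- zeta -> gamma) has no collider blocking it and no conditioned non-collider, so it is open.
Try {zeta}:
  P1: blocked at fork node zeta ∈ conditioning set.
  P2: blocked at collider eps (neither it nor any descendant is in the conditioning set).
  P3: blocked at collider theta (neither it nor any descendant is in the conditioning set).
  P4: blocked at fork node zeta ∈ conditioning set.
  P5: blocked at collider theta (neither it nor any descendant is in the conditioning set).
{zeta} contains no descendant of kappa and blocks every backdoor path.
No other singleton works — e.g. {mu} leaves P1 open — so {zeta} is the unique smallest valid adjustment set.

{zeta}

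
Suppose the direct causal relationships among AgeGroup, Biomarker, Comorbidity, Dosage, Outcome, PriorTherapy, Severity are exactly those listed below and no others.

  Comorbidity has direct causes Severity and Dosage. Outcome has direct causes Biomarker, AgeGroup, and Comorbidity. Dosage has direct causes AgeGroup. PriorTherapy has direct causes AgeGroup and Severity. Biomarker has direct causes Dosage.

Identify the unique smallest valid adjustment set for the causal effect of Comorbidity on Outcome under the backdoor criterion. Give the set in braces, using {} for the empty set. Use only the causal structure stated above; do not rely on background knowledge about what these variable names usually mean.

Variables eligible for adjustment (non-descendants of Comorbidity, excluding Comorbidity and Outcome): {AgeGroup, Biomarker, Dosage, PriorTherapy, Severity}.
Backdoor paths from Comorbidity to Outcome:
  P1: Comorbidity <- Severity -> PriorTherapy <- AgeGroup -> Dosage -> Biomarker -> Outcome
  P2: Comorbidity <- Severity -> PriorTherapy <- AgeGroup -> Outcome
  P3: Comorbidity <- Dosage <- AgeGroup -> Outcome
  P4: Comorbidity <- Dosage -> Biomarker -> Outcome
The empty set is not sufficient: P3 (Comorbidity <- Dosage <- AgeGroup -> Outcome) has no collider blocking it and no conditioned non-collider, so it is open.
Try {Dosage}:
  P1: blocked at collider PriorTherapy (neither it nor any descendant is in the conditioning set).
  P2: blocked at collider PriorTherapy (neither it nor any descendant is in the conditioning set).
  P3: blocked at chain node Dosage ∈ conditioning set.
  P4: blocked at fork node Dosage ∈ conditioning set.
{Dosage} contains no descendant of Comorbidity and blocks every backdoor path.
No other singleton works — e.g. {Severity} leaves P3 open — so {Dosage} is the unique smallest valid adjustment set.

{Dosage}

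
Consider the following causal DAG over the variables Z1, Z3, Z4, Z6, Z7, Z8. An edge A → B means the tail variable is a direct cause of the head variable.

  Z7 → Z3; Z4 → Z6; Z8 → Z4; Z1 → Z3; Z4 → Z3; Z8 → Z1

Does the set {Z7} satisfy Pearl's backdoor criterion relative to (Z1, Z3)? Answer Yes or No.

Backdoor paths from Z1 to Z3 (paths whose first edge points into Z1):
  P1: Z1 <- Z8 -> Z4 -> Z3
Condition 1 (no descendant of Z1 in the set): holds — descendants of Z1 are {Z3}; none are in {Z7}.
Condition 2 (every backdoor path blocked by {Z7}):
  P1: open — no interior node is in the conditioning set.
{Z7} does not satisfy the backdoor criterion.

No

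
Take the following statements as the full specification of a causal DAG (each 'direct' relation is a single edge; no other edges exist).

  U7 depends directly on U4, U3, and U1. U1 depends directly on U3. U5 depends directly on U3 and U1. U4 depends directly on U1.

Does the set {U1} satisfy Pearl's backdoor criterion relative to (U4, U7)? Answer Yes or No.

Backdoor paths from U4 to U7 (paths whose first edge points into U4):
  P1: U4 <- U1 <- U3 -> U7
  P2: U4 <- U1 -> U5 <- U3 -> U7
  P3: U4 <- U1 -> U7
Condition 1 (no descendant of U4 in the set): holds — descendants of U4 are {U7}; none are in {U1}.
Condition 2 (every backdoor path blocked by {U1}):
  P1: blocked at chain node U1 ∈ conditioning set.
  P2: blocked at fork node U1 ∈ conditioning set.
  P3: blocked at fork node U1 ∈ conditioning set.
{U1} satisfies the backdoor criterion.

Yes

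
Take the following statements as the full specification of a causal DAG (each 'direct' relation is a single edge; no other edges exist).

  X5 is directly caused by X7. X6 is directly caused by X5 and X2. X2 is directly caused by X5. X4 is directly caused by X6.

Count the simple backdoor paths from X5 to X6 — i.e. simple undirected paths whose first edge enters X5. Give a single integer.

0

A backdoor path from X5 to X6 is any simple undirected path whose first edge points into X5 (i.e. leaves X5 via a parent).
Parents of X5: {X7}.
No simple path from any parent of X5 reaches X6 without revisiting X5, so there are no backdoor paths.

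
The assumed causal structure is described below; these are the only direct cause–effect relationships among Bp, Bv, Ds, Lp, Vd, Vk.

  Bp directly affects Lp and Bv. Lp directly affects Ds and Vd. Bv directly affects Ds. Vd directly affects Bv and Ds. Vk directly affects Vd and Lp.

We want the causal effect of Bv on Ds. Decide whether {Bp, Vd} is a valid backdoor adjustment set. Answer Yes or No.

Backdoor paths from Bv to Ds (paths whose first edge points into Bv):
  P1: Bv <- Bp -> Lp <- Vk -> Vd -> Ds
  P2: Bv <- Bp -> Lp -> Vd -> Ds
  P3: Bv <- Bp -> Lp -> Ds
  P4: Bv <- Vd <- Vk -> Lp -> Ds
  P5: Bv <- Vd <- Lp -> Ds
  P6: Bv <- Vd -> Ds
Condition 1 (no descendant of Bv in the set): holds — descendants of Bv are {Ds}; none are in {Bp, Vd}.
Condition 2 (every backdoor path blocked by {Bp, Vd}):
  P1: blocked at fork node Bp ∈ conditioning set.
  P2: blocked at fork node Bp ∈ conditioning set.
  P3: blocked at fork node Bp ∈ conditioning set.
  P4: blocked at chain node Vd ∈ conditioning set.
  P5: blocked at chain node Vd ∈ conditioning set.
  P6: blocked at fork node Vd ∈ conditioning set.
{Bp, Vd} satisfies the backdoor criterion.

Yes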